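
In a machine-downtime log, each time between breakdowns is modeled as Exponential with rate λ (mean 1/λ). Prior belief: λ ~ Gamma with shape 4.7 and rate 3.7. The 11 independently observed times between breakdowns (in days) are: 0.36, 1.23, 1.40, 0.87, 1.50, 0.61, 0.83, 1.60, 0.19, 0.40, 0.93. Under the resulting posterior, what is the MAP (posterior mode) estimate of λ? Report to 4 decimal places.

With a Gamma(shape α, rate β) prior on the exponential rate λ, the posterior after n observations with total T = Σxᵢ is Gamma(α+n, β+T).
Sum of observations T = 9.92 days; n = 11.
Posterior: Gamma(4.7+11, 3.7+9.92) = Gamma(15.7, 13.62).
Mode = (α−1)/β = 1.0793.

1.0793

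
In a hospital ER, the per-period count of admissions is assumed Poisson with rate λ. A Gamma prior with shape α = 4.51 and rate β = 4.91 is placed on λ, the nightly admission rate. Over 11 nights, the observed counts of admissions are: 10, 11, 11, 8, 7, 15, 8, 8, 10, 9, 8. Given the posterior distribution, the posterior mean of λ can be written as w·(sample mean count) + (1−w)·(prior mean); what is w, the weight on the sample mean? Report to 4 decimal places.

0.6914

With a Gamma(shape α, rate β) prior, the Poisson likelihood is conjugate: the posterior is Gamma(α + ΣXᵢ, β + n).
Posterior mean = (α₀+S)/(β₀+n) = [n/(β₀+n)]·(S/n) + [β₀/(β₀+n)]·(α₀/β₀), so only n and β₀ enter the weight.
Weight on data w = n/(β₀+n) = 11/(4.91+11) = 11/15.91 = 0.6914.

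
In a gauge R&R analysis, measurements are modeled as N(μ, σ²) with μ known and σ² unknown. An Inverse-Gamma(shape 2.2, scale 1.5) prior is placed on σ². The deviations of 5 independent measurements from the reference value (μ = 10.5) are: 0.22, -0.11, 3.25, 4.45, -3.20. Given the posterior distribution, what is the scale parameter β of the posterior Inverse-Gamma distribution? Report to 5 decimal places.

With known mean μ and an Inverse-Gamma(α, β) prior on σ², the Normal likelihood is conjugate: posterior is Inv-Gamma(α + n/2, β + Σ(xᵢ−μ)²/2).
Σ(xᵢ−μ)² = (0.22)² + (-0.11)² + (3.25)² + (4.45)² + (-3.20)² = 40.6655.
Posterior: Inv-Gamma(2.2 + 5/2, 1.5 + 40.6655/2) = Inv-Gamma(4.70, 21.83275).
Posterior β = 21.83275.

21.83275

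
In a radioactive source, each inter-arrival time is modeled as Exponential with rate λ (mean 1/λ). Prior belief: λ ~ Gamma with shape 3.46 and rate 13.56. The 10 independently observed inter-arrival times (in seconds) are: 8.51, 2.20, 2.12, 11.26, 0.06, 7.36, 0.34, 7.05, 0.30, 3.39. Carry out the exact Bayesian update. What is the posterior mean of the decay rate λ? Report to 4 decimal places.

With a Gamma(shape α, rate β) prior on the exponential rate λ, the posterior after n observations with total T = Σxᵢ is Gamma(α+n, β+T).
Sum of observations T = 42.59 seconds; n = 10.
Posterior: Gamma(3.46+10, 13.56+42.59) = Gamma(13.46, 56.15).
Posterior mean of λ = α/β = 13.46/56.15 = 0.2397.

0.2397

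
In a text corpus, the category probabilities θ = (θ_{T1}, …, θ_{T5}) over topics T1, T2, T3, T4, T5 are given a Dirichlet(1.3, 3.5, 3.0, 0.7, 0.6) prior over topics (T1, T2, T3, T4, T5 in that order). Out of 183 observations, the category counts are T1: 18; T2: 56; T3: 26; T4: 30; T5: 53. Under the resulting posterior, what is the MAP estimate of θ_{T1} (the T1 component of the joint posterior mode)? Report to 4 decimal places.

0.0978

The Dirichlet prior is conjugate to the Multinomial likelihood: each posterior αⱼ = prior αⱼ + observed count nⱼ.
Posterior concentration: (19.3, 59.5, 29.0, 30.7, 53.6), total = 192.1.
Joint mode component: (α_{T1}−1)/(Σα−K) = 18.3/187.1 = 0.0978.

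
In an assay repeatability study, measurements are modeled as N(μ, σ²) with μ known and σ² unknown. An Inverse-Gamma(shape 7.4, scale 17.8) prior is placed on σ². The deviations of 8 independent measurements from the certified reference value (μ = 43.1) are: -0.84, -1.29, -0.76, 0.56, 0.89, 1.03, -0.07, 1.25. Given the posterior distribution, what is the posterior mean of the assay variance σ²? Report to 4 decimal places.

2.0328

With known mean μ and an Inverse-Gamma(α, β) prior on σ², the Normal likelihood is conjugate: posterior is Inv-Gamma(α + n/2, β + Σ(xᵢ−μ)²/2).
Σ(xᵢ−μ)² = (-0.84)² + (-1.29)² + (-0.76)² + (0.56)² + (0.89)² + (1.03)² + (-0.07)² + (1.25)² = 6.6813.
Posterior: Inv-Gamma(7.4 + 8/2, 17.8 + 6.6813/2) = Inv-Gamma(11.40, 21.14065).
E[σ²|data] = β/(α−1) = 21.14065/10.40 = 2.0328.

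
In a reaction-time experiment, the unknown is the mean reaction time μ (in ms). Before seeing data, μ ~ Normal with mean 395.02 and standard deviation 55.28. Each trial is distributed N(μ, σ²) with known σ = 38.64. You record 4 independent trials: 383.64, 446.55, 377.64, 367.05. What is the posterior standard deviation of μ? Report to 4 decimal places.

18.2382

For Normal data with known variance σ², a Normal(μ₀, σ₀²) prior on μ is conjugate. Posterior precision = 1/σ₀² + n/σ²; posterior mean is the precision-weighted average of μ₀ and x̄.
σ₀² = 55.28² = 3055.8784, σ² = 38.64² = 1493.0496; σ² + n·σ₀² = 1493.0496 + 4·3055.8784 = 13716.5632.
Posterior precision = 1/σ₀² + n/σ² = 1/3055.8784 + 4/1493.0496 = (σ² + n·σ₀²)/(σ₀²σ²) = 13716.5632/(3055.8784·1493.0496); posterior variance σₙ² = σ₀²σ²/(σ² + n·σ₀²) = 3055.8784·1493.0496/13716.5632 = 332.632742.
Posterior SD = √σₙ² = √(3055.8784·1493.0496/13716.5632) = 18.2382.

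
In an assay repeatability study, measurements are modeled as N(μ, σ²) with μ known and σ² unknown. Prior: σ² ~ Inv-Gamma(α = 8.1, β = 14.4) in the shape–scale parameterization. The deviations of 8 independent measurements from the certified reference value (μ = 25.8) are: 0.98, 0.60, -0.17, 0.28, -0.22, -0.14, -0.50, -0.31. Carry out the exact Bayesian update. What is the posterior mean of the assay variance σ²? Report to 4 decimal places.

1.3803

With known mean μ and an Inverse-Gamma(α, β) prior on σ², the Normal likelihood is conjugate: posterior is Inv-Gamma(α + n/2, β + Σ(xᵢ−μ)²/2).
Σ(xᵢ−μ)² = (0.98)² + (0.60)² + (-0.17)² + (0.28)² + (-0.22)² + (-0.14)² + (-0.50)² + (-0.31)² = 1.8418.
Posterior: Inv-Gamma(8.1 + 8/2, 14.4 + 1.8418/2) = Inv-Gamma(12.10, 15.32090).
E[σ²|data] = β/(α−1) = 15.32090/11.10 = 1.3803.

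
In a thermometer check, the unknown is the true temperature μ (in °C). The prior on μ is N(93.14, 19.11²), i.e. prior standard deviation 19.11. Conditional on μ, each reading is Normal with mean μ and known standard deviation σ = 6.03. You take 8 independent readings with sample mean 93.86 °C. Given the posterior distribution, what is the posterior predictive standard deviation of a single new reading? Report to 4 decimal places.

For Normal data with known variance σ², a Normal(μ₀, σ₀²) prior on μ is conjugate. Posterior precision = 1/σ₀² + n/σ²; posterior mean is the precision-weighted average of μ₀ and x̄.
σ₀² = 19.11² = 365.1921, σ² = 6.03² = 36.3609; σ² + n·σ₀² = 36.3609 + 8·365.1921 = 2957.8977.
Posterior precision = 1/σ₀² + n/σ² = 1/365.1921 + 8/36.3609 = (σ² + n·σ₀²)/(σ₀²σ²) = 2957.8977/(365.1921·36.3609); posterior variance σₙ² = σ₀²σ²/(σ² + n·σ₀²) = 365.1921·36.3609/2957.8977 = 4.489240.
Predictive variance for one new observation = σₙ² + σ² = 365.1921·36.3609/2957.8977 + 36.3609 = σ²·(σ₀² + 2957.8977)/2957.8977 = 36.3609·3323.0898/2957.8977 = 40.850140; SD = √(36.3609·3323.0898/2957.8977) = 6.3914.

6.3914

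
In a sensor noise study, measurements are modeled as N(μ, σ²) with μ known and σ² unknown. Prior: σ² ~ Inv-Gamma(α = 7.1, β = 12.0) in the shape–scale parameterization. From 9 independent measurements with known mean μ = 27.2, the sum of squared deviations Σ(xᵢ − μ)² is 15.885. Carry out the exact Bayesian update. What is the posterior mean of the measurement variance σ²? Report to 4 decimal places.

1.8814

With known mean μ and an Inverse-Gamma(α, β) prior on σ², the Normal likelihood is conjugate: posterior is Inv-Gamma(α + n/2, β + Σ(xᵢ−μ)²/2).
Posterior: Inv-Gamma(7.1 + 9/2, 12.0 + 15.885/2) = Inv-Gamma(11.60, 19.9425).
E[σ²|data] = β/(α−1) = 19.9425/10.60 = 1.8814.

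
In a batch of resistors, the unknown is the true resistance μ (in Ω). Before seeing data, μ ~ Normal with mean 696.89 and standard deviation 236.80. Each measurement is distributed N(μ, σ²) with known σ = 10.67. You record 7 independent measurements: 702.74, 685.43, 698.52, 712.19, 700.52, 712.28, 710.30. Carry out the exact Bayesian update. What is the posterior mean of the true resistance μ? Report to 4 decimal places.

For Normal data with known variance σ², a Normal(μ₀, σ₀²) prior on μ is conjugate. Posterior precision = 1/σ₀² + n/σ²; posterior mean is the precision-weighted average of μ₀ and x̄.
Σxᵢ = 702.74 + 685.43 + 698.52 + 712.19 + 700.52 + 712.28 + 710.30 = 4921.98, so n·x̄ = 4921.98.
σ₀² = 236.80² = 56074.24, σ² = 10.67² = 113.8489; σ² + n·σ₀² = 113.8489 + 7·56074.24 = 392633.5289.
Posterior mean = (μ₀/σ₀² + n·x̄/σ²)/(1/σ₀² + n/σ²) = (σ²·μ₀ + σ₀²·n·x̄)/(σ² + n·σ₀²) = (113.8489·696.89 + 56074.24·4921.98)/392633.5289 = 276075627.955121/392633.5289 = 703.1382.

703.1382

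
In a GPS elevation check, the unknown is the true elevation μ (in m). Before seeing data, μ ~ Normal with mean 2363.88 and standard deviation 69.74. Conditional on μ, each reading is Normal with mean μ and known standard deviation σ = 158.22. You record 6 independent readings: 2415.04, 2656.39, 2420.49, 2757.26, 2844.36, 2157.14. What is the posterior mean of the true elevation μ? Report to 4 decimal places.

2459.6362

For Normal data with known variance σ², a Normal(μ₀, σ₀²) prior on μ is conjugate. Posterior precision = 1/σ₀² + n/σ²; posterior mean is the precision-weighted average of μ₀ and x̄.
Σxᵢ = 2415.04 + 2656.39 + 2420.49 + 2757.26 + 2844.36 + 2157.14 = 15250.68, so n·x̄ = 15250.68.
σ₀² = 69.74² = 4863.6676, σ² = 158.22² = 25033.5684; σ² + n·σ₀² = 25033.5684 + 6·4863.6676 = 54215.574.
Posterior mean = (μ₀/σ₀² + n·x̄/σ²)/(1/σ₀² + n/σ²) = (σ²·μ₀ + σ₀²·n·x̄)/(σ² + n·σ₀²) = (25033.5684·2363.88 + 4863.6676·15250.68)/54215.574 = 133350589.86336/54215.574 = 2459.6362.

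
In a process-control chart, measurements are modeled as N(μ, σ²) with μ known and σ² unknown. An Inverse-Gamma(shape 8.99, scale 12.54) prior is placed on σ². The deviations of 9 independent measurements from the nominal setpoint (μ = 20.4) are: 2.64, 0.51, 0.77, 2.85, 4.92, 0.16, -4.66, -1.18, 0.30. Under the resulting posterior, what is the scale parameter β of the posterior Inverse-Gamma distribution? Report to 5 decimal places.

44.22755

With known mean μ and an Inverse-Gamma(α, β) prior on σ², the Normal likelihood is conjugate: posterior is Inv-Gamma(α + n/2, β + Σ(xᵢ−μ)²/2).
Σ(xᵢ−μ)² = (2.64)² + (0.51)² + (0.77)² + (2.85)² + (4.92)² + (0.16)² + (-4.66)² + (-1.18)² + (0.30)² = 63.3751.
Posterior: Inv-Gamma(8.99 + 9/2, 12.54 + 63.3751/2) = Inv-Gamma(13.49, 44.22755).
Posterior β = 44.22755.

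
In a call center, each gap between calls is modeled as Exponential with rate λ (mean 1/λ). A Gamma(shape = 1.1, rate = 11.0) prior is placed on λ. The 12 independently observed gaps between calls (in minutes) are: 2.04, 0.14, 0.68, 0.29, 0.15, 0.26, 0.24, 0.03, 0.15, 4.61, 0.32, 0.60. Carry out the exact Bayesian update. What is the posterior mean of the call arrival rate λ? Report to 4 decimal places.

0.6387

With a Gamma(shape α, rate β) prior on the exponential rate λ, the posterior after n observations with total T = Σxᵢ is Gamma(α+n, β+T).
Sum of observations T = 9.51 minutes; n = 12.
Posterior: Gamma(1.1+12, 11.0+9.51) = Gamma(13.1, 20.51).
Posterior mean of λ = α/β = 13.1/20.51 = 0.6387.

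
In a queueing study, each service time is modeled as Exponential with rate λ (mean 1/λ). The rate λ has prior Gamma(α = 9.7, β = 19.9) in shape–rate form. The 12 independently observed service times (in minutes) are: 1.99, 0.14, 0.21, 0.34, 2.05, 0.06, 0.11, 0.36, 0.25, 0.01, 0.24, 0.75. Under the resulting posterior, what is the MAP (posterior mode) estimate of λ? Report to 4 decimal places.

With a Gamma(shape α, rate β) prior on the exponential rate λ, the posterior after n observations with total T = Σxᵢ is Gamma(α+n, β+T).
Sum of observations T = 6.51 minutes; n = 12.
Posterior: Gamma(9.7+12, 19.9+6.51) = Gamma(21.7, 26.41).
Mode = (α−1)/β = 0.7838.

0.7838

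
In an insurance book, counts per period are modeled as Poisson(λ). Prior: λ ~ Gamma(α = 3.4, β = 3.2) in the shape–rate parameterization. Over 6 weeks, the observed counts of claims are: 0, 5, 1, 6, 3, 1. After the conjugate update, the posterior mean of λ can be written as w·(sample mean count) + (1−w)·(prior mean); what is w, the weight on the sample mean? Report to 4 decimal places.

With a Gamma(shape α, rate β) prior, the Poisson likelihood is conjugate: the posterior is Gamma(α + ΣXᵢ, β + n).
Posterior mean = (α₀+S)/(β₀+n) = [n/(β₀+n)]·(S/n) + [β₀/(β₀+n)]·(α₀/β₀), so only n and β₀ enter the weight.
Weight on data w = n/(β₀+n) = 6/(3.2+6) = 6/9.2 = 0.6522.

0.6522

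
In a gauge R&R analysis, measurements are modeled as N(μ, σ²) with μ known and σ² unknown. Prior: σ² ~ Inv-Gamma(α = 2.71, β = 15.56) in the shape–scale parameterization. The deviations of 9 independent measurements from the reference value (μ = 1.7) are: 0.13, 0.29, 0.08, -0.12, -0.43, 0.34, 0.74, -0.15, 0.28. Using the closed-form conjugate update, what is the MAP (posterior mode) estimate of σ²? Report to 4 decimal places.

With known mean μ and an Inverse-Gamma(α, β) prior on σ², the Normal likelihood is conjugate: posterior is Inv-Gamma(α + n/2, β + Σ(xᵢ−μ)²/2).
Σ(xᵢ−μ)² = (0.13)² + (0.29)² + (0.08)² + (-0.12)² + (-0.43)² + (0.34)² + (0.74)² + (-0.15)² + (0.28)² = 1.0708.
Posterior: Inv-Gamma(2.71 + 9/2, 15.56 + 1.0708/2) = Inv-Gamma(7.21, 16.09540).
Mode = β/(α+1) = 16.09540/8.21 = 1.9605.

1.9605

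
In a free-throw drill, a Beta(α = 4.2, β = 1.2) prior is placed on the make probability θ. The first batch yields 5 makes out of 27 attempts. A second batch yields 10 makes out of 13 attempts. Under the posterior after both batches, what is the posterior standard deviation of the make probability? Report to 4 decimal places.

0.0725

The Beta prior is conjugate to a Binomial/Bernoulli likelihood; the update adds successes to α and failures to β.
After batch 1: Beta(4.2+5, 1.2+22) = Beta(9.2, 23.2).
After batch 2: Beta(9.2+10, 23.2+3) = Beta(19.2, 26.2).
Var = αβ/((α+β)²(α+β+1)) = 19.2·26.2/(45.4²·46.4) = 0.00525984; SD = √0.00525984 = 0.0725.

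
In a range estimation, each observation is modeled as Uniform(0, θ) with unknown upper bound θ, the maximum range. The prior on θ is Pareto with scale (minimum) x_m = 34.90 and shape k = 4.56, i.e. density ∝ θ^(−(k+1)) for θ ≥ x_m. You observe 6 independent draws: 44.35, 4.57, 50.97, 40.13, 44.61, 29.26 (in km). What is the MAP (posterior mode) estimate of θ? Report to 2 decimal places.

A Pareto(scale x_m, shape k) prior on the upper bound θ of Uniform(0, θ) is conjugate: posterior is Pareto(max(x_m, max xᵢ), k + n).
Sample maximum = 50.97; prior scale x_m = 34.90 → posterior scale = max = 50.97.
Posterior shape = 4.56 + 6 = 10.56.
The Pareto density is decreasing on [x_m, ∞), so the mode is x_m = 50.97.

50.97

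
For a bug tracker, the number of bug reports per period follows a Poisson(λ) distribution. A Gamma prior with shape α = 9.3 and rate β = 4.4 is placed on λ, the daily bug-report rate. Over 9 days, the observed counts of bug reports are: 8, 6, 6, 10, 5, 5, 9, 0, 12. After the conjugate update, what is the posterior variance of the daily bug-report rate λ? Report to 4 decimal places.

With a Gamma(shape α, rate β) prior, the Poisson likelihood is conjugate: the posterior is Gamma(α + ΣXᵢ, β + n).
Sum of counts S = 61 over n = 9 days.
Posterior: Gamma(α+S, β+n) = Gamma(9.3+61, 4.4+9) = Gamma(70.3, 13.4).
Var = α/β² = 70.3/13.4² = 0.3915.

0.3915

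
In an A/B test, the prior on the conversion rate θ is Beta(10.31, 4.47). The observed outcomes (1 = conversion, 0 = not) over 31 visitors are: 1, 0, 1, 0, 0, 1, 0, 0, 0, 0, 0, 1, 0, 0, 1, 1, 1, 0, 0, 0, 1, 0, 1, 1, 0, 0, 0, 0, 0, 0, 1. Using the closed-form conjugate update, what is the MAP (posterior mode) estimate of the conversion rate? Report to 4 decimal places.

The Beta prior is conjugate to a Binomial/Bernoulli likelihood; the update adds successes to α and failures to β.
Posterior: Beta(α+k, β+n−k) = Beta(10.31+11, 4.47+20) = Beta(21.31, 24.47).
Mode of Beta(a,b) for a,b>1 is (a−1)/(a+b−2) = 20.31/43.78 = 0.4639.

0.4639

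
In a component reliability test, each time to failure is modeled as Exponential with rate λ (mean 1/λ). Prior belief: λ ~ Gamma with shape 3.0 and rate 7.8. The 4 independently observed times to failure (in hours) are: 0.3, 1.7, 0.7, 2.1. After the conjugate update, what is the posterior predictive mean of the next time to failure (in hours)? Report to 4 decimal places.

With a Gamma(shape α, rate β) prior on the exponential rate λ, the posterior after n observations with total T = Σxᵢ is Gamma(α+n, β+T).
Sum of observations T = 4.8 hours; n = 4.
Posterior: Gamma(3.0+4, 7.8+4.8) = Gamma(7.0, 12.6).
The predictive distribution for the next observation is Lomax; its mean is β/(α−1) = 12.6/6.0 = 2.1000.

2.1000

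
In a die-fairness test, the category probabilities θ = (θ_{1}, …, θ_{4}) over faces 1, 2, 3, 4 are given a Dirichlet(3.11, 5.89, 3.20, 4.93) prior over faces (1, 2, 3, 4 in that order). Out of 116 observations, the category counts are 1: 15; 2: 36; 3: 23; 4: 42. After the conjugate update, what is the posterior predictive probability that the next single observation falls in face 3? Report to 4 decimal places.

The Dirichlet prior is conjugate to the Multinomial likelihood: each posterior αⱼ = prior αⱼ + observed count nⱼ.
Posterior concentration: (18.11, 41.89, 26.20, 46.93), total = 133.13.
P(next = 3 | data) = α_{3}/Σα = 0.1968.

0.1968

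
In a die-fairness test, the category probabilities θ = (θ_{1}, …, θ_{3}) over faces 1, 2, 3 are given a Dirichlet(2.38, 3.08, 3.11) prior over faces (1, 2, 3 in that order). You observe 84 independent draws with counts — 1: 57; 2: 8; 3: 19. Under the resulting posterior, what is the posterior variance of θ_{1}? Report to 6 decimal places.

The Dirichlet prior is conjugate to the Multinomial likelihood: each posterior αⱼ = prior αⱼ + observed count nⱼ.
Posterior concentration: (59.38, 11.08, 22.11), total = 92.57.
Var[θ_j] = α_j(Σα−α_j)/((Σα)²(Σα+1)) = 59.38·33.19/(92.57²·93.57) = 0.002458.

0.002458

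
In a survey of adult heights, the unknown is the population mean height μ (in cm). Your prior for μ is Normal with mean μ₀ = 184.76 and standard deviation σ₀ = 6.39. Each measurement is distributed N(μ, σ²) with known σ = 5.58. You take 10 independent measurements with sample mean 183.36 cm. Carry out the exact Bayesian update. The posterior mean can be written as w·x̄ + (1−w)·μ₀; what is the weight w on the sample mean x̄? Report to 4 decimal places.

For Normal data with known variance σ², a Normal(μ₀, σ₀²) prior on μ is conjugate. Posterior precision = 1/σ₀² + n/σ²; posterior mean is the precision-weighted average of μ₀ and x̄.
σ₀² = 6.39² = 40.8321, σ² = 5.58² = 31.1364. Prior precision 1/σ₀² = 1/40.8321; data precision n/σ² = 10/31.1364.
w = (n/σ²)/(1/σ₀² + n/σ²) = n·σ₀²/(σ² + n·σ₀²) = 10·40.8321/(31.1364 + 10·40.8321) = 408.321/439.4574 = 0.9291.

0.9291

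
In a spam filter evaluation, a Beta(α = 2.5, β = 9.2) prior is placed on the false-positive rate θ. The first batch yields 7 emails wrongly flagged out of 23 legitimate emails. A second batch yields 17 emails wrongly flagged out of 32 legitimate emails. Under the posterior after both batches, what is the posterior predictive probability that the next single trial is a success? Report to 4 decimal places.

0.3973

The Beta prior is conjugate to a Binomial/Bernoulli likelihood; the update adds successes to α and failures to β.
After batch 1: Beta(2.5+7, 9.2+16) = Beta(9.5, 25.2).
After batch 2: Beta(9.5+17, 25.2+15) = Beta(26.5, 40.2).
For a single future Bernoulli trial, P(success | data) = α/(α+β) = 0.3973.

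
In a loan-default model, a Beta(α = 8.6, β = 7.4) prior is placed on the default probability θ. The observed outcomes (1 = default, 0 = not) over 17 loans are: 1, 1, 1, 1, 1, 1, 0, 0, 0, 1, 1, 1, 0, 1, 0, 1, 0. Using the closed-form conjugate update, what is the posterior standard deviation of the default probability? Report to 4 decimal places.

The Beta prior is conjugate to a Binomial/Bernoulli likelihood; the update adds successes to α and failures to β.
Posterior: Beta(α+k, β+n−k) = Beta(8.6+11, 7.4+6) = Beta(19.6, 13.4).
Var = αβ/((α+β)²(α+β+1)) = 19.6·13.4/(33.0²·34.0) = 0.00709339; SD = √0.00709339 = 0.0842.

0.0842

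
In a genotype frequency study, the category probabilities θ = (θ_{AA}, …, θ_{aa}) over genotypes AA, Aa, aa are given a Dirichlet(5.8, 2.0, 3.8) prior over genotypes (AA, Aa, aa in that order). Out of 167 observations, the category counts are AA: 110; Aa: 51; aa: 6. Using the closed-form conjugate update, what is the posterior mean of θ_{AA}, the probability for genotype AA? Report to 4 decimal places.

0.6484

The Dirichlet prior is conjugate to the Multinomial likelihood: each posterior αⱼ = prior αⱼ + observed count nⱼ.
Posterior concentration: (115.8, 53.0, 9.8), total = 178.6.
E[θ_{AA}|data] = α_{AA}/Σα = 115.8/178.6 = 0.6484.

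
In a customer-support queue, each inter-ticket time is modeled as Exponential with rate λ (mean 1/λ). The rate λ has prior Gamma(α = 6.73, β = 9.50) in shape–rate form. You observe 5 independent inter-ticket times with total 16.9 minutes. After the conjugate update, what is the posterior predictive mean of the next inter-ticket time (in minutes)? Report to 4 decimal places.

2.4604

With a Gamma(shape α, rate β) prior on the exponential rate λ, the posterior after n observations with total T = Σxᵢ is Gamma(α+n, β+T).
Posterior: Gamma(6.73+5, 9.50+16.9) = Gamma(11.73, 26.40).
The predictive distribution for the next observation is Lomax; its mean is β/(α−1) = 26.40/10.73 = 2.4604.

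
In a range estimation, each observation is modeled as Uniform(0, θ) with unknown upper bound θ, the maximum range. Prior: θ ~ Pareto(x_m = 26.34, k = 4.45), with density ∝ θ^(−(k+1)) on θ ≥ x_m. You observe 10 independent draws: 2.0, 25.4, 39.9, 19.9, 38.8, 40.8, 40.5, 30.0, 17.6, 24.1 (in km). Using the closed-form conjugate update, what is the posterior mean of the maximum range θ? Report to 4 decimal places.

A Pareto(scale x_m, shape k) prior on the upper bound θ of Uniform(0, θ) is conjugate: posterior is Pareto(max(x_m, max xᵢ), k + n).
Sample maximum = 40.8; prior scale x_m = 26.34 → posterior scale = max = 40.80.
Posterior shape = 4.45 + 10 = 14.45.
E[θ|data] = k·x_m/(k−1) = 14.45·40.80/13.45 = 43.8335.

43.8335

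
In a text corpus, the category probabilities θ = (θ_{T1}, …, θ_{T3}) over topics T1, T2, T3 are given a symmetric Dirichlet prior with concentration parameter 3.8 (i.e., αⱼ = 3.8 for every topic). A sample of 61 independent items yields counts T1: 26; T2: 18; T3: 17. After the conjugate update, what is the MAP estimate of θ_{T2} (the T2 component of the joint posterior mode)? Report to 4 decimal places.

The Dirichlet prior is conjugate to the Multinomial likelihood: each posterior αⱼ = prior αⱼ + observed count nⱼ.
Posterior concentration: (29.8, 21.8, 20.8), total = 72.4.
Joint mode component: (α_{T2}−1)/(Σα−K) = 20.8/69.4 = 0.2997.

0.2997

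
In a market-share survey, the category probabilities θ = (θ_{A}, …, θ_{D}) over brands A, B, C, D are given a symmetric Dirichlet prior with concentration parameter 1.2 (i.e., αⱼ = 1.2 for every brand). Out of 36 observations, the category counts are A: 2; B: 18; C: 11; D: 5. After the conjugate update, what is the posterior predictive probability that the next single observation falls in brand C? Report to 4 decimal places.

0.2990

The Dirichlet prior is conjugate to the Multinomial likelihood: each posterior αⱼ = prior αⱼ + observed count nⱼ.
Posterior concentration: (3.2, 19.2, 12.2, 6.2), total = 40.8.
P(next = C | data) = α_{C}/Σα = 0.2990.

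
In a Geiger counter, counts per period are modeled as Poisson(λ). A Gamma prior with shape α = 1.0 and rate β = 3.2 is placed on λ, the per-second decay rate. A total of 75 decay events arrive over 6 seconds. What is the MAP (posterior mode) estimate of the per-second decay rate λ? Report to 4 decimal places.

8.1522

With a Gamma(shape α, rate β) prior, the Poisson likelihood is conjugate: the posterior is Gamma(α + ΣXᵢ, β + n).
Posterior: Gamma(α+S, β+n) = Gamma(1.0+75, 3.2+6) = Gamma(76.0, 9.2).
Mode of Gamma(α,β) for α≥1 is (α−1)/β = 75.0/9.2 = 8.1522.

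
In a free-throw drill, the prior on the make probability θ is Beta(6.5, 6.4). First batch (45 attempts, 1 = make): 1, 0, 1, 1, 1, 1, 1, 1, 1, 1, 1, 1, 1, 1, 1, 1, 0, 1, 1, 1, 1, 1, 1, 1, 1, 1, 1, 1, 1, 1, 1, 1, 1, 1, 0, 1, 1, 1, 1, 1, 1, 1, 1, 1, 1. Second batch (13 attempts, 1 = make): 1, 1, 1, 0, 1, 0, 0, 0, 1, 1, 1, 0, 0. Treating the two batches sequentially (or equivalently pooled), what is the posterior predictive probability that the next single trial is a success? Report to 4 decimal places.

The Beta prior is conjugate to a Binomial/Bernoulli likelihood; the update adds successes to α and failures to β.
After batch 1: Beta(6.5+42, 6.4+3) = Beta(48.5, 9.4).
After batch 2: Beta(48.5+7, 9.4+6) = Beta(55.5, 15.4).
For a single future Bernoulli trial, P(success | data) = α/(α+β) = 0.7828.

0.7828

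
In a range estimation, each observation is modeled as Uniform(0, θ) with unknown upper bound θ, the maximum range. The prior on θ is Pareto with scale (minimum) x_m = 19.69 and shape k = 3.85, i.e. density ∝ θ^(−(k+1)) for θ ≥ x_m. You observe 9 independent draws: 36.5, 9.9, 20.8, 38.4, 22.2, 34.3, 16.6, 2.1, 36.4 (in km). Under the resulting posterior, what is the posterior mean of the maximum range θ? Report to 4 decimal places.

A Pareto(scale x_m, shape k) prior on the upper bound θ of Uniform(0, θ) is conjugate: posterior is Pareto(max(x_m, max xᵢ), k + n).
Sample maximum = 38.4; prior scale x_m = 19.69 → posterior scale = max = 38.40.
Posterior shape = 3.85 + 9 = 12.85.
E[θ|data] = k·x_m/(k−1) = 12.85·38.40/11.85 = 41.6405.

41.6405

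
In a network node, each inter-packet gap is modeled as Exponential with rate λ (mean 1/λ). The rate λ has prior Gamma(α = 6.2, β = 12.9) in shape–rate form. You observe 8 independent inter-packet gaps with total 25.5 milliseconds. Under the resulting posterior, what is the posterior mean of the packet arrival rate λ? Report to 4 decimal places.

With a Gamma(shape α, rate β) prior on the exponential rate λ, the posterior after n observations with total T = Σxᵢ is Gamma(α+n, β+T).
Posterior: Gamma(6.2+8, 12.9+25.5) = Gamma(14.2, 38.4).
Posterior mean of λ = α/β = 14.2/38.4 = 0.3698.

0.3698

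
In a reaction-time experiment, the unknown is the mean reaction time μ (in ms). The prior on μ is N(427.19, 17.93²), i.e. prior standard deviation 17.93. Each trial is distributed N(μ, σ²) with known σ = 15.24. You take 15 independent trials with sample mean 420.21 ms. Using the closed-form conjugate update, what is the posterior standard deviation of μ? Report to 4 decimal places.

3.8435

For Normal data with known variance σ², a Normal(μ₀, σ₀²) prior on μ is conjugate. Posterior precision = 1/σ₀² + n/σ²; posterior mean is the precision-weighted average of μ₀ and x̄.
σ₀² = 17.93² = 321.4849, σ² = 15.24² = 232.2576; σ² + n·σ₀² = 232.2576 + 15·321.4849 = 5054.5311.
Posterior precision = 1/σ₀² + n/σ² = 1/321.4849 + 15/232.2576 = (σ² + n·σ₀²)/(σ₀²σ²) = 5054.5311/(321.4849·232.2576); posterior variance σₙ² = σ₀²σ²/(σ² + n·σ₀²) = 321.4849·232.2576/5054.5311 = 14.772352.
Posterior SD = √σₙ² = √(321.4849·232.2576/5054.5311) = 3.8435.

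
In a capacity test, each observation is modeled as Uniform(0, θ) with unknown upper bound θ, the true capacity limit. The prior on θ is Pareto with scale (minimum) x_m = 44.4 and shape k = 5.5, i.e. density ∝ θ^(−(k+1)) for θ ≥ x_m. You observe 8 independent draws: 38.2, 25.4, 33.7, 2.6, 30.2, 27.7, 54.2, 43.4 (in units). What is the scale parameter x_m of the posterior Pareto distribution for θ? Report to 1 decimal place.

A Pareto(scale x_m, shape k) prior on the upper bound θ of Uniform(0, θ) is conjugate: posterior is Pareto(max(x_m, max xᵢ), k + n).
Sample maximum = 54.2; prior scale x_m = 44.4 → posterior scale = max = 54.2.
Posterior shape = 5.5 + 8 = 13.5.
Posterior scale x_m = 54.2.

54.2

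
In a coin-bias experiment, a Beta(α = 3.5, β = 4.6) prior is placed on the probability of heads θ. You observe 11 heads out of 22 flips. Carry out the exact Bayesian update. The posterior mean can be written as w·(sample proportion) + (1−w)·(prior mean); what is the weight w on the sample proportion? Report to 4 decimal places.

The Beta prior is conjugate to a Binomial/Bernoulli likelihood; the update adds successes to α and failures to β.
Posterior mean = (α₀+k)/(α₀+β₀+n) = [n/(α₀+β₀+n)]·(k/n) + [(α₀+β₀)/(α₀+β₀+n)]·α₀/(α₀+β₀), so only n and the prior enter the weight.
The weight on the data is w = n/(α₀+β₀+n) = 22/(3.5+4.6+22) = 22/30.1 = 0.7309.

0.7309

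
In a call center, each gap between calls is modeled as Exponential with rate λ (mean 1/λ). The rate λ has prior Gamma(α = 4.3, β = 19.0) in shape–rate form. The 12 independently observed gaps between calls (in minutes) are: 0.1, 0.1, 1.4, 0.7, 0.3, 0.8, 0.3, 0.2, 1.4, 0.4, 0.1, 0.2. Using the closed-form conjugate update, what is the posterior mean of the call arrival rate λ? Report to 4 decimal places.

With a Gamma(shape α, rate β) prior on the exponential rate λ, the posterior after n observations with total T = Σxᵢ is Gamma(α+n, β+T).
Sum of observations T = 6.0 minutes; n = 12.
Posterior: Gamma(4.3+12, 19.0+6.0) = Gamma(16.3, 25.0).
Posterior mean of λ = α/β = 16.3/25.0 = 0.6520.

0.6520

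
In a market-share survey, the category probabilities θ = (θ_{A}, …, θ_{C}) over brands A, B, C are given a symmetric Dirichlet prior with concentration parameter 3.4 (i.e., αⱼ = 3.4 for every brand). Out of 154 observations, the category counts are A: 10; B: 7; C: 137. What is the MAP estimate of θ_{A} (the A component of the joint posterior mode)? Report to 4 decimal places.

0.0769

The Dirichlet prior is conjugate to the Multinomial likelihood: each posterior αⱼ = prior αⱼ + observed count nⱼ.
Posterior concentration: (13.4, 10.4, 140.4), total = 164.2.
Joint mode component: (α_{A}−1)/(Σα−K) = 12.4/161.2 = 0.0769.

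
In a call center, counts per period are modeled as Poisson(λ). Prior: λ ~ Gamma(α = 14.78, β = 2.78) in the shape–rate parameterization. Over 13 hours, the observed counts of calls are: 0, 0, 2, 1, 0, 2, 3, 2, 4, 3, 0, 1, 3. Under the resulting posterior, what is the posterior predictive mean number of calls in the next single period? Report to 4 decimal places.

2.2674

With a Gamma(shape α, rate β) prior, the Poisson likelihood is conjugate: the posterior is Gamma(α + ΣXᵢ, β + n).
Sum of counts S = 21 over n = 13 hours.
Posterior: Gamma(α+S, β+n) = Gamma(14.78+21, 2.78+13) = Gamma(35.78, 15.78).
The predictive distribution for one future period is NegBinom with mean α/β = 2.2674.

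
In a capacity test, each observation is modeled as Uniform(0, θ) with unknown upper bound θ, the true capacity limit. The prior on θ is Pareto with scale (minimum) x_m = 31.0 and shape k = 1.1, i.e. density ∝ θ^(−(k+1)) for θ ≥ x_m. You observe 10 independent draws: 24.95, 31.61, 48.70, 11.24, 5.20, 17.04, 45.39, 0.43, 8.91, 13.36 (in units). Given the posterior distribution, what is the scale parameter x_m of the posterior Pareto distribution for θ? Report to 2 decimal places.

A Pareto(scale x_m, shape k) prior on the upper bound θ of Uniform(0, θ) is conjugate: posterior is Pareto(max(x_m, max xᵢ), k + n).
Sample maximum = 48.70; prior scale x_m = 31.0 → posterior scale = max = 48.70.
Posterior shape = 1.1 + 10 = 11.1.
Posterior scale x_m = 48.70.

48.70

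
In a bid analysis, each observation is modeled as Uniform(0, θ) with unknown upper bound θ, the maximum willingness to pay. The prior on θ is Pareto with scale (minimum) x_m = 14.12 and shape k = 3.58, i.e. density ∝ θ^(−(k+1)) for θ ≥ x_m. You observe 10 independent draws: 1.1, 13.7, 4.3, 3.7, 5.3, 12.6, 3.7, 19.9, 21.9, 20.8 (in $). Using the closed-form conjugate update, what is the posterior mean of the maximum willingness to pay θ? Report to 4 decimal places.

A Pareto(scale x_m, shape k) prior on the upper bound θ of Uniform(0, θ) is conjugate: posterior is Pareto(max(x_m, max xᵢ), k + n).
Sample maximum = 21.9; prior scale x_m = 14.12 → posterior scale = max = 21.90.
Posterior shape = 3.58 + 10 = 13.58.
E[θ|data] = k·x_m/(k−1) = 13.58·21.90/12.58 = 23.6409.

23.6409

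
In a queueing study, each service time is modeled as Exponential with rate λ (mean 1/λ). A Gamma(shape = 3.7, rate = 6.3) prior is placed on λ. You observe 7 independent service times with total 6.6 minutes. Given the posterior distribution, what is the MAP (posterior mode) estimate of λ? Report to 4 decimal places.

0.7519

With a Gamma(shape α, rate β) prior on the exponential rate λ, the posterior after n observations with total T = Σxᵢ is Gamma(α+n, β+T).
Posterior: Gamma(3.7+7, 6.3+6.6) = Gamma(10.7, 12.9).
Mode = (α−1)/β = 0.7519.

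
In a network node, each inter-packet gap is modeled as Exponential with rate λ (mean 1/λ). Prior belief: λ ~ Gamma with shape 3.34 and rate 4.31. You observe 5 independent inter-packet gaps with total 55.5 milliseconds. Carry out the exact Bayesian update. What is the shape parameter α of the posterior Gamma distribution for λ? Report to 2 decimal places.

With a Gamma(shape α, rate β) prior on the exponential rate λ, the posterior after n observations with total T = Σxᵢ is Gamma(α+n, β+T).
Posterior: Gamma(3.34+5, 4.31+55.5) = Gamma(8.34, 59.81).
Posterior α = 8.34.

8.34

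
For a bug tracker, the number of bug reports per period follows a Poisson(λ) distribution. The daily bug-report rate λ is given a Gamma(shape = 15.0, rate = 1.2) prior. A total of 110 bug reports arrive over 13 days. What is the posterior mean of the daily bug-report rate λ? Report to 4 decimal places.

8.8028

With a Gamma(shape α, rate β) prior, the Poisson likelihood is conjugate: the posterior is Gamma(α + ΣXᵢ, β + n).
Posterior: Gamma(α+S, β+n) = Gamma(15.0+110, 1.2+13) = Gamma(125.0, 14.2).
Posterior mean = α/β = 125.0/14.2 = 8.8028.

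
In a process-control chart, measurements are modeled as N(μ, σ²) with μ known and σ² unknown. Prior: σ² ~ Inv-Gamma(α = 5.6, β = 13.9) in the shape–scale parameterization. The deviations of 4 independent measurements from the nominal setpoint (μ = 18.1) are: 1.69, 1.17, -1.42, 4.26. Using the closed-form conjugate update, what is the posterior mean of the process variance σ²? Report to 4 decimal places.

3.9537

With known mean μ and an Inverse-Gamma(α, β) prior on σ², the Normal likelihood is conjugate: posterior is Inv-Gamma(α + n/2, β + Σ(xᵢ−μ)²/2).
Σ(xᵢ−μ)² = (1.69)² + (1.17)² + (-1.42)² + (4.26)² = 24.3890.
Posterior: Inv-Gamma(5.6 + 4/2, 13.9 + 24.3890/2) = Inv-Gamma(7.60, 26.09450).
E[σ²|data] = β/(α−1) = 26.09450/6.60 = 3.9537.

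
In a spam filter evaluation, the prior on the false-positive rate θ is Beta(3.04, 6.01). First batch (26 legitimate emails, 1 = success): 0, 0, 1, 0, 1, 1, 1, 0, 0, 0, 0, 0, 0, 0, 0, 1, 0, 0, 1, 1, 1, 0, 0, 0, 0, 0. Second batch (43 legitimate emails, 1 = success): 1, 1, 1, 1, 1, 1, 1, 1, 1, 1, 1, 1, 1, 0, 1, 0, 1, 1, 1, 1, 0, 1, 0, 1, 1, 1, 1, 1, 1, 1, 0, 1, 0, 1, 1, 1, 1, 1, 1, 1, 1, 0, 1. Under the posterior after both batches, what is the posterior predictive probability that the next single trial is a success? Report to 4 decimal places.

The Beta prior is conjugate to a Binomial/Bernoulli likelihood; the update adds successes to α and failures to β.
After batch 1: Beta(3.04+8, 6.01+18) = Beta(11.04, 24.01).
After batch 2: Beta(11.04+36, 24.01+7) = Beta(47.04, 31.01).
For a single future Bernoulli trial, P(success | data) = α/(α+β) = 0.6027.

0.6027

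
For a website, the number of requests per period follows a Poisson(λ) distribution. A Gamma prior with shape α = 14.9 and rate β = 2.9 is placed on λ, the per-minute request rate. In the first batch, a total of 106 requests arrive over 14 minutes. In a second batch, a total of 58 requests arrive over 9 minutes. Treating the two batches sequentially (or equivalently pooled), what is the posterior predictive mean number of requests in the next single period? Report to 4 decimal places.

With a Gamma(shape α, rate β) prior, the Poisson likelihood is conjugate: the posterior is Gamma(α + ΣXᵢ, β + n).
After batch 1: Gamma(α+S, β+n) = Gamma(14.9+106, 2.9+14) = Gamma(120.9, 16.9).
After batch 2: Gamma(α+S, β+n) = Gamma(120.9+58, 16.9+9) = Gamma(178.9, 25.9).
The predictive distribution for one future period is NegBinom with mean α/β = 6.9073.

6.9073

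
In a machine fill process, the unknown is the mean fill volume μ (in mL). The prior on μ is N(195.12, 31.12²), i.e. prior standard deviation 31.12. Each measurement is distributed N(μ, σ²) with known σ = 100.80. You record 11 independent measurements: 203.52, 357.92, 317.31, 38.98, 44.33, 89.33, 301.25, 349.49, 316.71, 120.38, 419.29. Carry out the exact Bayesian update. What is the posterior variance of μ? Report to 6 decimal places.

For Normal data with known variance σ², a Normal(μ₀, σ₀²) prior on μ is conjugate. Posterior precision = 1/σ₀² + n/σ²; posterior mean is the precision-weighted average of μ₀ and x̄.
σ₀² = 31.12² = 968.4544, σ² = 100.80² = 10160.64; σ² + n·σ₀² = 10160.64 + 11·968.4544 = 20813.6384.
Posterior precision = 1/σ₀² + n/σ² = 1/968.4544 + 11/10160.64 = (σ² + n·σ₀²)/(σ₀²σ²) = 20813.6384/(968.4544·10160.64); posterior variance σₙ² = σ₀²σ²/(σ² + n·σ₀²) = 968.4544·10160.64/20813.6384 = 472.772531.

472.772531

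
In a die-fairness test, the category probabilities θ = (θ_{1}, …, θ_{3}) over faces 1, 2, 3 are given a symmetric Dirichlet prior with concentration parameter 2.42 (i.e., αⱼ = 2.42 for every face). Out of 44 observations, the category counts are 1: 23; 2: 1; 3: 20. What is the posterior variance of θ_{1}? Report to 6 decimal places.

The Dirichlet prior is conjugate to the Multinomial likelihood: each posterior αⱼ = prior αⱼ + observed count nⱼ.
Posterior concentration: (25.42, 3.42, 22.42), total = 51.26.
Var[θ_j] = α_j(Σα−α_j)/((Σα)²(Σα+1)) = 25.42·25.84/(51.26²·52.26) = 0.004783.

0.004783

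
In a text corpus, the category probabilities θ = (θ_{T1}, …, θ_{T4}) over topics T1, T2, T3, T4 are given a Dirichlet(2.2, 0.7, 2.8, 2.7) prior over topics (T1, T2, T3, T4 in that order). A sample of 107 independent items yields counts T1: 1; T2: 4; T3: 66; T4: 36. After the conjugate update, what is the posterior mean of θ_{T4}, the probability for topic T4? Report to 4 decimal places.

0.3354

The Dirichlet prior is conjugate to the Multinomial likelihood: each posterior αⱼ = prior αⱼ + observed count nⱼ.
Posterior concentration: (3.2, 4.7, 68.8, 38.7), total = 115.4.
E[θ_{T4}|data] = α_{T4}/Σα = 38.7/115.4 = 0.3354.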